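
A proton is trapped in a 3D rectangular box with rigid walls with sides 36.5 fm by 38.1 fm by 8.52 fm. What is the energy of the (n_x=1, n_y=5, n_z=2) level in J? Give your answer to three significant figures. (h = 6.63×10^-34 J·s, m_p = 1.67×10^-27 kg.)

For a 3D rectangular well E = (h²/8m_p)·Σ n_i²/L_i² = (6.63×10^-34)²/(8·1.67×10^-27) · [1²/(36.5 fm)² + 5²/(38.1 fm)² + 2²/(8.52 fm)²].
Evaluating gives E = 2.40×10^-12 J.

E = 2.40×10^-12 J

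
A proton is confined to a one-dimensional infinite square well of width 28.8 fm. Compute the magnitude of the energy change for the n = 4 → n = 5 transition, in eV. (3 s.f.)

|ΔE| = 2.22×10^6 eV

E_1 = h²/(8m_pL²) = 3.955×10^-14 J.
|ΔE| = |4² − 5²|·E_1 = 9·3.955×10^-14 J = 3.560×10^-13 J = 2.22×10^6 eV.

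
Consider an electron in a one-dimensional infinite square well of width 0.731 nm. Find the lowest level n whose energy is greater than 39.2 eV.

n = 8

E_1 = h²/(8m_eL²) = 1.127×10^-19 J = 0.7035 eV.
Need n² > 39.2/0.7035 = 55.72, i.e. n > 7.465.
The smallest integer satisfying this is n = 8.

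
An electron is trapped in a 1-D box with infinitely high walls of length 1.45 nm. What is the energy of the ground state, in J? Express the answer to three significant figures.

E_1 = 2.87×10^-20 J

For an infinite well E_n = n²h²/(8m_eL²), so E_1 = h²/(8m_eL²) = (6.626×10^-34)²/(8·9.109×10^-31·(1.45×10^-9 m)²) = 2.866×10^-20 J.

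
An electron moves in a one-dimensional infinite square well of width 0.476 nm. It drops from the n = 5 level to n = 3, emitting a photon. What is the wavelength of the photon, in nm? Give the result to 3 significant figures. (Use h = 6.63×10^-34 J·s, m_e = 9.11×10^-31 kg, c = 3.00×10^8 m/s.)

λ = 46.7 nm

E_1 = h²/(8m_eL²) = 2.662×10^-19 J, so ΔE = (5² − 3²)E_1 = 4.259×10^-18 J.
λ = hc/ΔE = (6.63×10^-34·3.00×10^8)/4.259×10^-18 = 4.67×10^-8 m = 46.7 nm.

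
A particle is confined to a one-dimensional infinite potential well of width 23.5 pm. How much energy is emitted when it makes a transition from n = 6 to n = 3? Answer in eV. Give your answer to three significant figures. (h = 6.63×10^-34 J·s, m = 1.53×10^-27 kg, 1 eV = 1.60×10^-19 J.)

|ΔE| = 11.0 eV

E_1 = h²/(8mL²) = 6.503×10^-20 J.
|ΔE| = |6² − 3²|·E_1 = 27·6.503×10^-20 J = 1.756×10^-18 J = 11.0 eV.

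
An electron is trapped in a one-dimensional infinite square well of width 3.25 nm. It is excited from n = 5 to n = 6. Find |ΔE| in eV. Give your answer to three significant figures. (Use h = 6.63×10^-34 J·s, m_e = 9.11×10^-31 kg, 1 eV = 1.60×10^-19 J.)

|ΔE| = 0.393 eV

E_1 = h²/(8m_eL²) = 5.710×10^-21 J.
|ΔE| = |5² − 6²|·E_1 = 11·5.710×10^-21 J = 6.281×10^-20 J = 0.393 eV.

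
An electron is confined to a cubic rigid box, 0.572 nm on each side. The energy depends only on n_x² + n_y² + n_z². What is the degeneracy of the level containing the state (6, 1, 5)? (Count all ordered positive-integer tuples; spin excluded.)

The level has n_x² + n_y² + n_z² = 62. The ordered positive-integer solutions are (1, 5, 6), (1, 6, 5), (2, 3, 7), (2, 7, 3), (3, 2, 7), (3, 7, 2), (5, 1, 6), (5, 6, 1), (6, 1, 5), (6, 5, 1), (7, 2, 3), (7, 3, 2).
That gives 12 states.

degeneracy = 12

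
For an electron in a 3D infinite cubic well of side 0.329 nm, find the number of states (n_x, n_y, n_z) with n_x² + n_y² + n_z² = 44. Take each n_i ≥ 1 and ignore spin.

degeneracy = 3

The level has n_x² + n_y² + n_z² = 44. The ordered positive-integer solutions are (2, 2, 6), (2, 6, 2), (6, 2, 2).
That gives 3 states.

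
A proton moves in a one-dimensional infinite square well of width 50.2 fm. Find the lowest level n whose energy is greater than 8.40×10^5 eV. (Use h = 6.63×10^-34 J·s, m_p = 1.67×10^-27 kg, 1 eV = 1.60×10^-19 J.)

n = 4

E_1 = h²/(8m_pL²) = 1.306×10^-14 J = 8.162×10^4 eV.
Need n² > 8.40×10^5/8.162×10^4 = 10.29, i.e. n > 3.208.
The smallest integer satisfying this is n = 4.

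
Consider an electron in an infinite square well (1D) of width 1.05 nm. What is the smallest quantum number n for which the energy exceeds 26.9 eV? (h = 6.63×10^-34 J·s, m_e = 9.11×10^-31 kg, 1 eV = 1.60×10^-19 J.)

E_1 = h²/(8m_eL²) = 5.471×10^-20 J = 0.3419 eV.
Need n² > 26.9/0.3419 = 78.68, i.e. n > 8.870.
The smallest integer satisfying this is n = 9.

n = 9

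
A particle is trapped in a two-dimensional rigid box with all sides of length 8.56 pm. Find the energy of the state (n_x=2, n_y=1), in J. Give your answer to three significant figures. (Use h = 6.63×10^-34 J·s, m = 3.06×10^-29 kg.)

E = 1.23×10^-16 J

For a 2D rectangular well E = (h²/8m)·Σ n_i²/L_i² = (6.63×10^-34)²/(8·3.06×10^-29) · [2²/(8.56 pm)² + 1²/(8.56 pm)²].
Evaluating gives E = 1.23×10^-16 J.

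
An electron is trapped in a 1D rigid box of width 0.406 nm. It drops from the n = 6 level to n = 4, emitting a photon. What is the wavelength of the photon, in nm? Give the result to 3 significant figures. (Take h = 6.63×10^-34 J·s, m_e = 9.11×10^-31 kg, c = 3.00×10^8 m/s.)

E_1 = h²/(8m_eL²) = 3.659×10^-19 J, so ΔE = (6² − 4²)E_1 = 7.318×10^-18 J.
λ = hc/ΔE = (6.63×10^-34·3.00×10^8)/7.318×10^-18 = 2.72×10^-8 m = 27.2 nm.

λ = 27.2 nm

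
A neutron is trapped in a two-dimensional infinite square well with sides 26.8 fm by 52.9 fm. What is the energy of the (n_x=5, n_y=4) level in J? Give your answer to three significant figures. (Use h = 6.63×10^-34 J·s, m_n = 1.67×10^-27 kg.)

For a 2D rectangular well E = (h²/8m_n)·Σ n_i²/L_i² = (6.63×10^-34)²/(8·1.67×10^-27) · [5²/(26.8 fm)² + 4²/(52.9 fm)²].
Evaluating gives E = 1.33×10^-12 J.

E = 1.33×10^-12 J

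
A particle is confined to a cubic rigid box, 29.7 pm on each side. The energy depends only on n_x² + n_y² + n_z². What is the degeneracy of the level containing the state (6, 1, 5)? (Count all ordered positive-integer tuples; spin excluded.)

degeneracy = 12

The level has n_x² + n_y² + n_z² = 62. The ordered positive-integer solutions are (1, 5, 6), (1, 6, 5), (2, 3, 7), (2, 7, 3), (3, 2, 7), (3, 7, 2), (5, 1, 6), (5, 6, 1), (6, 1, 5), (6, 5, 1), (7, 2, 3), (7, 3, 2).
That gives 12 states.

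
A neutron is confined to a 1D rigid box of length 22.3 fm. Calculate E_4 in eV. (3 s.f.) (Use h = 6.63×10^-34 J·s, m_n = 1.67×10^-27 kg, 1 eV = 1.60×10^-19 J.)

E_4 = 6.62×10^6 eV

For an infinite well E_n = n²h²/(8m_nL²), so E_1 = h²/(8m_nL²) = (6.63×10^-34)²/(8·1.67×10^-27·(2.23×10^-14 m)²) = 6.616×10^-14 J.
Then E_4 = 4²·E_1 = 16·6.616×10^-14 J = 1.059×10^-12 J.
Converting, E_4 = 1.059×10^-12 J / (1.60×10^-19 J/eV) = 6.62×10^6 eV.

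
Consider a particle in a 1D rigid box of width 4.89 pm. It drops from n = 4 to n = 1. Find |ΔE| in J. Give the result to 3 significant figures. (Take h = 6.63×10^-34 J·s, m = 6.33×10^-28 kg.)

|ΔE| = 5.45×10^-17 J

E_1 = h²/(8mL²) = 3.630×10^-18 J.
|ΔE| = |4² − 1²|·E_1 = 15·3.630×10^-18 J = 5.45×10^-17 J.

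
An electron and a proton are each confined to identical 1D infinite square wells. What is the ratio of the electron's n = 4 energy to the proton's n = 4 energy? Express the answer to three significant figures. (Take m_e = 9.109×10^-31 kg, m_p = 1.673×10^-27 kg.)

1.84×10^3

E_n ∝ 1/m at fixed n and L, so the ratio is m_p/m_e = 1.673×10^-27/9.109×10^-31 = 1.84×10^3.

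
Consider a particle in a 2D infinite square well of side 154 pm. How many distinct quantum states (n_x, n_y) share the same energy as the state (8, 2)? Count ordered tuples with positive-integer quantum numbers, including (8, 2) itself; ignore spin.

degeneracy = 2

The level has n_x² + n_y² = 68. The ordered positive-integer solutions are (2, 8), (8, 2).
That gives 2 states.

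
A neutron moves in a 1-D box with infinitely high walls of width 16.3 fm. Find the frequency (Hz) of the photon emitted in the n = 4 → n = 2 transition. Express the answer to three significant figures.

f = 2.23×10^21 Hz

E_1 = h²/(8m_nL²) = 1.233×10^-13 J and ΔE = (4² − 2²)E_1 = 1.480×10^-12 J.
f = ΔE/h = 1.480×10^-12/6.626×10^-34 = 2.23×10^21 Hz.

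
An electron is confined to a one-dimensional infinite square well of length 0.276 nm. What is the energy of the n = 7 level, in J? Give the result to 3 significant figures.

E_7 = 3.88×10^-17 J

For an infinite well E_n = n²h²/(8m_eL²), so E_1 = h²/(8m_eL²) = (6.626×10^-34)²/(8·9.109×10^-31·(2.76×10^-10 m)²) = 7.909×10^-19 J.
Then E_7 = 7²·E_1 = 49·7.909×10^-19 J = 3.88×10^-17 J.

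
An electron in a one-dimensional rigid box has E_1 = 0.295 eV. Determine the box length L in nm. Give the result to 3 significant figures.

L = 1.13 nm

From E_n = n²h²/(8m_eL²), L = n·h/√(8m_eE_n).
E_1 = 0.295 eV = 4.726×10^-20 J, so L = 1·6.626×10^-34/√(8·9.109×10^-31·4.726×10^-20) = 1.13×10^-9 m = 1.13 nm.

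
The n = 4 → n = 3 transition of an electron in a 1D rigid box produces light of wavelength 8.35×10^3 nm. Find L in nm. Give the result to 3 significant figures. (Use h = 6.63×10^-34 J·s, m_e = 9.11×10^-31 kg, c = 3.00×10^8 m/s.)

L = 4.21 nm

The photon carries ΔE = hc/λ = 6.63×10^-34·3.00×10^8/8.35×10^-6 m = 2.382×10^-20 J.
Since ΔE = (4² − 3²)E_1, E_1 = 3.403×10^-21 J, and L = h/√(8m_eE_1) = 4.21×10^-9 m = 4.21 nm.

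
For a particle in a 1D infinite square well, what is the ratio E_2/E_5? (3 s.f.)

0.160

E_n ∝ n², so E_2/E_5 = 2²/5² = 4/25 = 0.160.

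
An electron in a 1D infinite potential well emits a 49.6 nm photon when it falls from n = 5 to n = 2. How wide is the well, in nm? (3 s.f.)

L = 0.562 nm

The photon carries ΔE = hc/λ = 6.626×10^-34·2.998×10^8/4.96×10^-8 m = 4.005×10^-18 J.
Since ΔE = (5² − 2²)E_1, E_1 = 1.907×10^-19 J, and L = h/√(8m_eE_1) = 5.62×10^-10 m = 0.562 nm.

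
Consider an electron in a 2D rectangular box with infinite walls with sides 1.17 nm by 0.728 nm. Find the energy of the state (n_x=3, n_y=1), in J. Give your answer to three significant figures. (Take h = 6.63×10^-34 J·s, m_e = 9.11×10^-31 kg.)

E = 5.10×10^-19 J

For a 2D rectangular well E = (h²/8m_e)·Σ n_i²/L_i² = (6.63×10^-34)²/(8·9.11×10^-31) · [3²/(1.17 nm)² + 1²/(0.728 nm)²].
Evaluating gives E = 5.10×10^-19 J.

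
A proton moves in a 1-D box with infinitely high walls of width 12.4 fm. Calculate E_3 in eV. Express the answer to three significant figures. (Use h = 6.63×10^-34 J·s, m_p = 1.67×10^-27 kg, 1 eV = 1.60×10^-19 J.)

E_3 = 1.20×10^7 eV

For an infinite well E_n = n²h²/(8m_pL²), so E_1 = h²/(8m_pL²) = (6.63×10^-34)²/(8·1.67×10^-27·(1.24×10^-14 m)²) = 2.140×10^-13 J.
Then E_3 = 3²·E_1 = 9·2.140×10^-13 J = 1.926×10^-12 J.
Converting, E_3 = 1.926×10^-12 J / (1.60×10^-19 J/eV) = 1.20×10^7 eV.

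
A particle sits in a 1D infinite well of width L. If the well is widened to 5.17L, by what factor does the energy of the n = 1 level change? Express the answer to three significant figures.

0.0374

E_n ∝ 1/L², so the energy scales by 1/5.17² = 0.0374.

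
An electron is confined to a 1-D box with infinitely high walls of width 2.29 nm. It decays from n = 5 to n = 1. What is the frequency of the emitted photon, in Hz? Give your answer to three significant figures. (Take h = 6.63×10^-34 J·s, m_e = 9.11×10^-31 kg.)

f = 4.16×10^14 Hz

E_1 = h²/(8m_eL²) = 1.150×10^-20 J and ΔE = (5² − 1²)E_1 = 2.760×10^-19 J.
f = ΔE/h = 2.760×10^-19/6.63×10^-34 = 4.16×10^14 Hz.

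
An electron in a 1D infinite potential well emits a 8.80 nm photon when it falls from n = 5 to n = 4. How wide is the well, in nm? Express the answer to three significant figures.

L = 0.155 nm

The photon carries ΔE = hc/λ = 6.626×10^-34·2.998×10^8/8.80×10^-9 m = 2.257×10^-17 J.
Since ΔE = (5² − 4²)E_1, E_1 = 2.508×10^-18 J, and L = h/√(8m_eE_1) = 1.55×10^-10 m = 0.155 nm.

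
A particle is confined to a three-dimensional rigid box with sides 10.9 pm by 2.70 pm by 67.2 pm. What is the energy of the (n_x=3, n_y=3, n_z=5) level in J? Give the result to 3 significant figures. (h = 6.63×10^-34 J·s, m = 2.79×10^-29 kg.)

E = 2.59×10^-15 J

For a 3D rectangular well E = (h²/8m)·Σ n_i²/L_i² = (6.63×10^-34)²/(8·2.79×10^-29) · [3²/(10.9 pm)² + 3²/(2.70 pm)² + 5²/(67.2 pm)²].
Evaluating gives E = 2.59×10^-15 J.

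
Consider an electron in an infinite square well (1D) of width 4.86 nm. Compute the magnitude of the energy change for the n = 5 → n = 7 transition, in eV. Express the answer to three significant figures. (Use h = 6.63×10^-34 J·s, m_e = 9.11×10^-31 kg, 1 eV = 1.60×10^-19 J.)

E_1 = h²/(8m_eL²) = 2.554×10^-21 J.
|ΔE| = |5² − 7²|·E_1 = 24·2.554×10^-21 J = 6.130×10^-20 J = 0.383 eV.

|ΔE| = 0.383 eV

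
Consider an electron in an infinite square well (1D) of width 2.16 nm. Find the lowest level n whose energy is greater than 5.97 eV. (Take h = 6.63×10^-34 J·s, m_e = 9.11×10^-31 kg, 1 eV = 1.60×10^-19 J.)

E_1 = h²/(8m_eL²) = 1.293×10^-20 J = 0.08081 eV.
Need n² > 5.97/0.08081 = 73.88, i.e. n > 8.595.
The smallest integer satisfying this is n = 9.

n = 9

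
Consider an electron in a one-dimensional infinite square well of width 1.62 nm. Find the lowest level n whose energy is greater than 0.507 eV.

E_1 = h²/(8m_eL²) = 2.296×10^-20 J = 0.1433 eV.
Need n² > 0.507/0.1433 = 3.538, i.e. n > 1.881.
The smallest integer satisfying this is n = 2.

n = 2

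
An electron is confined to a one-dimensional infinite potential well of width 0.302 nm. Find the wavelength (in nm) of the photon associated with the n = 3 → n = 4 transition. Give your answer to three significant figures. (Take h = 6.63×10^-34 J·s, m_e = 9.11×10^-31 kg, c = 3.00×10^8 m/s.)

E_1 = h²/(8m_eL²) = 6.613×10^-19 J, so ΔE = (4² − 3²)E_1 = 4.629×10^-18 J.
λ = hc/ΔE = (6.63×10^-34·3.00×10^8)/4.629×10^-18 = 4.30×10^-8 m = 43.0 nm.

λ = 43.0 nm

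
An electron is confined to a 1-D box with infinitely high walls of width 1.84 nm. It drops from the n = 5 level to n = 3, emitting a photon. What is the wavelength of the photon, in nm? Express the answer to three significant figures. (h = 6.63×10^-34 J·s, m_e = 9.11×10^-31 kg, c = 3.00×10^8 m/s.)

λ = 698 nm

E_1 = h²/(8m_eL²) = 1.781×10^-20 J, so ΔE = (5² − 3²)E_1 = 2.850×10^-19 J.
λ = hc/ΔE = (6.63×10^-34·3.00×10^8)/2.850×10^-19 = 6.98×10^-7 m = 698 nm.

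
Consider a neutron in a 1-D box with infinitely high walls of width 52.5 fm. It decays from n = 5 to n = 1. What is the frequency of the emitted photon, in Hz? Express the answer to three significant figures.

f = 4.31×10^20 Hz

E_1 = h²/(8m_nL²) = 1.189×10^-14 J and ΔE = (5² − 1²)E_1 = 2.854×10^-13 J.
f = ΔE/h = 2.854×10^-13/6.626×10^-34 = 4.31×10^20 Hz.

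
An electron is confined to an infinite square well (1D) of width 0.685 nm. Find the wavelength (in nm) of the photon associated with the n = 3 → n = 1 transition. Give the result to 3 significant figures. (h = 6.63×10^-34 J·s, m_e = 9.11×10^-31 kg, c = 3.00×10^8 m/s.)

E_1 = h²/(8m_eL²) = 1.285×10^-19 J, so ΔE = (3² − 1²)E_1 = 1.028×10^-18 J.
λ = hc/ΔE = (6.63×10^-34·3.00×10^8)/1.028×10^-18 = 1.93×10^-7 m = 193 nm.

λ = 193 nm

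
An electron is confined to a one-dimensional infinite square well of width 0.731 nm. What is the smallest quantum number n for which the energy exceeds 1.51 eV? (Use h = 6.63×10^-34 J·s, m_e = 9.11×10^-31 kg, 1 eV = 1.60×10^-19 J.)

n = 2

E_1 = h²/(8m_eL²) = 1.129×10^-19 J = 0.7056 eV.
Need n² > 1.51/0.7056 = 2.140, i.e. n > 1.463.
The smallest integer satisfying this is n = 2.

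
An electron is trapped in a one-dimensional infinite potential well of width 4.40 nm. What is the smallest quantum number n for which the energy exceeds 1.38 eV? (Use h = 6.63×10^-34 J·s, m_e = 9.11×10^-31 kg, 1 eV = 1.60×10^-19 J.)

E_1 = h²/(8m_eL²) = 3.115×10^-21 J = 0.01947 eV.
Need n² > 1.38/0.01947 = 70.88, i.e. n > 8.419.
The smallest integer satisfying this is n = 9.

n = 9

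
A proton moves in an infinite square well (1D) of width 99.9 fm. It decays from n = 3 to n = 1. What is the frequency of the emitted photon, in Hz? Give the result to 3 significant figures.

f = 3.97×10^19 Hz

E_1 = h²/(8m_pL²) = 3.287×10^-15 J and ΔE = (3² − 1²)E_1 = 2.630×10^-14 J.
f = ΔE/h = 2.630×10^-14/6.626×10^-34 = 3.97×10^19 Hz.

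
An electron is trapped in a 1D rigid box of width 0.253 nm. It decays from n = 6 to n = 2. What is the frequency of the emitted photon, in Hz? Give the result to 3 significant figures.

f = 4.55×10^16 Hz

E_1 = h²/(8m_eL²) = 9.412×10^-19 J and ΔE = (6² − 2²)E_1 = 3.012×10^-17 J.
f = ΔE/h = 3.012×10^-17/6.626×10^-34 = 4.55×10^16 Hz.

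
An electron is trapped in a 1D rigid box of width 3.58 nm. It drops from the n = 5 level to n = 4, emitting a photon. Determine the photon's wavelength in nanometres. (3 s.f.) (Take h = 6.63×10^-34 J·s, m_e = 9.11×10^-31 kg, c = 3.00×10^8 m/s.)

E_1 = h²/(8m_eL²) = 4.706×10^-21 J, so ΔE = (5² − 4²)E_1 = 4.235×10^-20 J.
λ = hc/ΔE = (6.63×10^-34·3.00×10^8)/4.235×10^-20 = 4.70×10^-6 m = 4.70×10^3 nm.

λ = 4.70×10^3 nm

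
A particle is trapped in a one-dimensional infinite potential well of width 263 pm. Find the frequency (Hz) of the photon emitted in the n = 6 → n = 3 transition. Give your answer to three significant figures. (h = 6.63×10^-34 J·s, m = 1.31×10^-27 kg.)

f = 2.47×10^13 Hz

E_1 = h²/(8mL²) = 6.064×10^-22 J and ΔE = (6² − 3²)E_1 = 1.637×10^-20 J.
f = ΔE/h = 1.637×10^-20/6.63×10^-34 = 2.47×10^13 Hz.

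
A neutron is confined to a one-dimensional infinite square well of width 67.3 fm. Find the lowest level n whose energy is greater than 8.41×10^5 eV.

E_1 = h²/(8m_nL²) = 7.234×10^-15 J = 4.516×10^4 eV.
Need n² > 8.41×10^5/4.516×10^4 = 18.62, i.e. n > 4.315.
The smallest integer satisfying this is n = 5.

n = 5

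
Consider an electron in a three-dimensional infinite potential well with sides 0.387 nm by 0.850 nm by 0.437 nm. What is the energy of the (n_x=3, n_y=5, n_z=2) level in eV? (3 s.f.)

E = 43.5 eV

For a 3D rectangular well E = (h²/8m_e)·Σ n_i²/L_i² = (6.626×10^-34)²/(8·9.109×10^-31) · [3²/(0.387 nm)² + 5²/(0.850 nm)² + 2²/(0.437 nm)²].
Evaluating gives E = 6.967×10^-18 J = 43.5 eV.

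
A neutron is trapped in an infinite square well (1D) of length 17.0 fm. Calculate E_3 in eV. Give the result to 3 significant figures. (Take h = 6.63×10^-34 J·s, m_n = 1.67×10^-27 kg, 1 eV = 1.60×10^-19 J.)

For an infinite well E_n = n²h²/(8m_nL²), so E_1 = h²/(8m_nL²) = (6.63×10^-34)²/(8·1.67×10^-27·(1.70×10^-14 m)²) = 1.138×10^-13 J.
Then E_3 = 3²·E_1 = 9·1.138×10^-13 J = 1.024×10^-12 J.
Converting, E_3 = 1.024×10^-12 J / (1.60×10^-19 J/eV) = 6.40×10^6 eV.

E_3 = 6.40×10^6 eV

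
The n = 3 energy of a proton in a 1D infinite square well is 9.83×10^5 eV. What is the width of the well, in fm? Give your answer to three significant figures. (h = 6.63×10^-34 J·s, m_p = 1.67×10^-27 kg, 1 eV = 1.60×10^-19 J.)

From E_n = n²h²/(8m_pL²), L = n·h/√(8m_pE_n).
E_3 = 9.83×10^5 eV = 1.573×10^-13 J, so L = 3·6.63×10^-34/√(8·1.67×10^-27·1.573×10^-13) = 4.34×10^-14 m = 43.4 fm.

L = 43.4 fm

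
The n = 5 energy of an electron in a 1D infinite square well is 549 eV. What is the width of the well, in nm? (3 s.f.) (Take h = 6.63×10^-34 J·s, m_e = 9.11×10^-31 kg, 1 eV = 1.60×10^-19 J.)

From E_n = n²h²/(8m_eL²), L = n·h/√(8m_eE_n).
E_5 = 549 eV = 8.784×10^-17 J, so L = 5·6.63×10^-34/√(8·9.11×10^-31·8.784×10^-17) = 1.31×10^-10 m = 0.131 nm.

L = 0.131 nm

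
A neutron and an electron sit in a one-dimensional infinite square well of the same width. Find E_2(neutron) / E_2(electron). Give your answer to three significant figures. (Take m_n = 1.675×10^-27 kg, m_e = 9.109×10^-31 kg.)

E_n ∝ 1/m at fixed n and L, so the ratio is m_e/m_n = 9.109×10^-31/1.675×10^-27 = 5.44×10^-4.

5.44×10^-4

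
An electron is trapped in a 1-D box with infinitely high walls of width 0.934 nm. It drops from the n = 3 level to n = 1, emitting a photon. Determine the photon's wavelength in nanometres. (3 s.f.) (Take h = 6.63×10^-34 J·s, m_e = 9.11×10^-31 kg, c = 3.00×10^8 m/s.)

E_1 = h²/(8m_eL²) = 6.914×10^-20 J, so ΔE = (3² − 1²)E_1 = 5.531×10^-19 J.
λ = hc/ΔE = (6.63×10^-34·3.00×10^8)/5.531×10^-19 = 3.60×10^-7 m = 360 nm.

λ = 360 nm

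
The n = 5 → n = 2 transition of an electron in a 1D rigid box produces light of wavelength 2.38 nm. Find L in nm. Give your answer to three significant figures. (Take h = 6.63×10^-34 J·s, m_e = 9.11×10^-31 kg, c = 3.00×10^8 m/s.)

The photon carries ΔE = hc/λ = 6.63×10^-34·3.00×10^8/2.38×10^-9 m = 8.357×10^-17 J.
Since ΔE = (5² − 2²)E_1, E_1 = 3.980×10^-18 J, and L = h/√(8m_eE_1) = 1.23×10^-10 m = 0.123 nm.

L = 0.123 nm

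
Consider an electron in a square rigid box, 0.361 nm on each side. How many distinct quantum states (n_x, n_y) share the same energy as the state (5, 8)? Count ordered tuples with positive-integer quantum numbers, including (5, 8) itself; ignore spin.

The level has n_x² + n_y² = 89. The ordered positive-integer solutions are (5, 8), (8, 5).
That gives 2 states.

degeneracy = 2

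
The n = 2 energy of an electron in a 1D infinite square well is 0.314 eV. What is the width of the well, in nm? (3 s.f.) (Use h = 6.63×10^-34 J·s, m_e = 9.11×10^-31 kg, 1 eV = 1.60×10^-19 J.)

L = 2.19 nm

From E_n = n²h²/(8m_eL²), L = n·h/√(8m_eE_n).
E_2 = 0.314 eV = 5.024×10^-20 J, so L = 2·6.63×10^-34/√(8·9.11×10^-31·5.024×10^-20) = 2.19×10^-9 m = 2.19 nm.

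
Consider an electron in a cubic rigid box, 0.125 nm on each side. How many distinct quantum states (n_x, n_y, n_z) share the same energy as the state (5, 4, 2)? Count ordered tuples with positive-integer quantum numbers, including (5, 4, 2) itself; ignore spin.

The level has n_x² + n_y² + n_z² = 45. The ordered positive-integer solutions are (2, 4, 5), (2, 5, 4), (4, 2, 5), (4, 5, 2), (5, 2, 4), (5, 4, 2).
That gives 6 states.

degeneracy = 6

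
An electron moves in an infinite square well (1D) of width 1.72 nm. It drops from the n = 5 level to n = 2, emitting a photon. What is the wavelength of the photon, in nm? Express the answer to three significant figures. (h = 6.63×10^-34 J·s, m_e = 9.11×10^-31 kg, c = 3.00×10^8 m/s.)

λ = 465 nm

E_1 = h²/(8m_eL²) = 2.039×10^-20 J, so ΔE = (5² − 2²)E_1 = 4.282×10^-19 J.
λ = hc/ΔE = (6.63×10^-34·3.00×10^8)/4.282×10^-19 = 4.65×10^-7 m = 465 nm.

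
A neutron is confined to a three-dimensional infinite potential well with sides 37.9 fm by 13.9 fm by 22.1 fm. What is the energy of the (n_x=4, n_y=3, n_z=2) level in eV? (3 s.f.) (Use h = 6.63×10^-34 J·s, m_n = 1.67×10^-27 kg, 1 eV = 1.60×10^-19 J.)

For a 3D rectangular well E = (h²/8m_n)·Σ n_i²/L_i² = (6.63×10^-34)²/(8·1.67×10^-27) · [4²/(37.9 fm)² + 3²/(13.9 fm)² + 2²/(22.1 fm)²].
Evaluating gives E = 2.169×10^-12 J = 1.36×10^7 eV.

E = 1.36×10^7 eV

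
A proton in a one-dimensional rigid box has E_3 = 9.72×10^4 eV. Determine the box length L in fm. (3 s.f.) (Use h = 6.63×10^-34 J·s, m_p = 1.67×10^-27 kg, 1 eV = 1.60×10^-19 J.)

From E_n = n²h²/(8m_pL²), L = n·h/√(8m_pE_n).
E_3 = 9.72×10^4 eV = 1.555×10^-14 J, so L = 3·6.63×10^-34/√(8·1.67×10^-27·1.555×10^-14) = 1.38×10^-13 m = 138 fm.

L = 138 fm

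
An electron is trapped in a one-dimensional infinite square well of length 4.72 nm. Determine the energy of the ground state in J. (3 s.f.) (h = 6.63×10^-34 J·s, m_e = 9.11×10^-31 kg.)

For an infinite well E_n = n²h²/(8m_eL²), so E_1 = h²/(8m_eL²) = (6.63×10^-34)²/(8·9.11×10^-31·(4.72×10^-9 m)²) = 2.707×10^-21 J.

E_1 = 2.71×10^-21 J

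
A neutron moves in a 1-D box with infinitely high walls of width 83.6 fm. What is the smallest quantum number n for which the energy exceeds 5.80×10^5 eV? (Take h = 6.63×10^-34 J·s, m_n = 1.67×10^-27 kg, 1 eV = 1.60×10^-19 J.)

E_1 = h²/(8m_nL²) = 4.708×10^-15 J = 2.942×10^4 eV.
Need n² > 5.80×10^5/2.942×10^4 = 19.71, i.e. n > 4.440.
The smallest integer satisfying this is n = 5.

n = 5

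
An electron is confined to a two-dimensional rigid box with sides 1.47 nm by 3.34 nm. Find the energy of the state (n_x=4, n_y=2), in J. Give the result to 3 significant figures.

E = 4.68×10^-19 J

For a 2D rectangular well E = (h²/8m_e)·Σ n_i²/L_i² = (6.626×10^-34)²/(8·9.109×10^-31) · [4²/(1.47 nm)² + 2²/(3.34 nm)²].
Evaluating gives E = 4.68×10^-19 J.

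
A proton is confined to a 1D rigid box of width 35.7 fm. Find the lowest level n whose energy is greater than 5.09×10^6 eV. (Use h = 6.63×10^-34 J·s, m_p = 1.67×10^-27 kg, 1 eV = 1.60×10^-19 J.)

n = 6

E_1 = h²/(8m_pL²) = 2.582×10^-14 J = 1.614×10^5 eV.
Need n² > 5.09×10^6/1.614×10^5 = 31.54, i.e. n > 5.616.
The smallest integer satisfying this is n = 6.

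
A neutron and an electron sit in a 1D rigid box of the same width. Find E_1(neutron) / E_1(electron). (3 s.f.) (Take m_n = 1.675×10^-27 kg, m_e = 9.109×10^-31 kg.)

5.44×10^-4

E_n ∝ 1/m at fixed n and L, so the ratio is m_e/m_n = 9.109×10^-31/1.675×10^-27 = 5.44×10^-4.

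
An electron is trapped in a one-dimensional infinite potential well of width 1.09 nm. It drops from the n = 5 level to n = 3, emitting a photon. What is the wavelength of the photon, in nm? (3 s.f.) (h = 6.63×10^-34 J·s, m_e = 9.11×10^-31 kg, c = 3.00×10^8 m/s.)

E_1 = h²/(8m_eL²) = 5.077×10^-20 J, so ΔE = (5² − 3²)E_1 = 8.123×10^-19 J.
λ = hc/ΔE = (6.63×10^-34·3.00×10^8)/8.123×10^-19 = 2.45×10^-7 m = 245 nm.

λ = 245 nm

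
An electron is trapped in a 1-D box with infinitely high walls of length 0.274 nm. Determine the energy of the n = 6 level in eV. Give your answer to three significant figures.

E_6 = 180 eV

For an infinite well E_n = n²h²/(8m_eL²), so E_1 = h²/(8m_eL²) = (6.626×10^-34)²/(8·9.109×10^-31·(2.74×10^-10 m)²) = 8.025×10^-19 J.
Then E_6 = 6²·E_1 = 36·8.025×10^-19 J = 2.889×10^-17 J.
Converting, E_6 = 2.889×10^-17 J / (1.602×10^-19 J/eV) = 180 eV.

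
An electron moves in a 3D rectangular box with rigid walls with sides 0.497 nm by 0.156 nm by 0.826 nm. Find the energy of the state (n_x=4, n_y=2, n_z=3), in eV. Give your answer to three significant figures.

For a 3D rectangular well E = (h²/8m_e)·Σ n_i²/L_i² = (6.626×10^-34)²/(8·9.109×10^-31) · [4²/(0.497 nm)² + 2²/(0.156 nm)² + 3²/(0.826 nm)²].
Evaluating gives E = 1.460×10^-17 J = 91.1 eV.

E = 91.1 eV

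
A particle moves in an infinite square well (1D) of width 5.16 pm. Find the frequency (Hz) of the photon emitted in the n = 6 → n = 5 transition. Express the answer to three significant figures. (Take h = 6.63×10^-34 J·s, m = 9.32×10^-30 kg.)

E_1 = h²/(8mL²) = 2.214×10^-16 J and ΔE = (6² − 5²)E_1 = 2.435×10^-15 J.
f = ΔE/h = 2.435×10^-15/6.63×10^-34 = 3.67×10^18 Hz.

f = 3.67×10^18 Hz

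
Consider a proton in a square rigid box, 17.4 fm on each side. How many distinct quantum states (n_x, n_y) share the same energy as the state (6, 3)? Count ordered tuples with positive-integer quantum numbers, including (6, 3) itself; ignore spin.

The level has n_x² + n_y² = 45. The ordered positive-integer solutions are (3, 6), (6, 3).
That gives 2 states.

degeneracy = 2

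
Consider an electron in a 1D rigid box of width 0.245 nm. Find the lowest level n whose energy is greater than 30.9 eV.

n = 3

E_1 = h²/(8m_eL²) = 1.004×10^-18 J = 6.267 eV.
Need n² > 30.9/6.267 = 4.931, i.e. n > 2.221.
The smallest integer satisfying this is n = 3.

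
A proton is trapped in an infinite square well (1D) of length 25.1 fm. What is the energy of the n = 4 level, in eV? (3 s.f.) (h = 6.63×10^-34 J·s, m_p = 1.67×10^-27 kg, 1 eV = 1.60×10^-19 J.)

E_4 = 5.22×10^6 eV

For an infinite well E_n = n²h²/(8m_pL²), so E_1 = h²/(8m_pL²) = (6.63×10^-34)²/(8·1.67×10^-27·(2.51×10^-14 m)²) = 5.222×10^-14 J.
Then E_4 = 4²·E_1 = 16·5.222×10^-14 J = 8.355×10^-13 J.
Converting, E_4 = 8.355×10^-13 J / (1.60×10^-19 J/eV) = 5.22×10^6 eV.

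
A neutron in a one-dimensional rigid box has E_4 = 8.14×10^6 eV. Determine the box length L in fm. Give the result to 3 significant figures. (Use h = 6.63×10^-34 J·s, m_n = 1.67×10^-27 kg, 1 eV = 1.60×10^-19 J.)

L = 20.1 fm

From E_n = n²h²/(8m_nL²), L = n·h/√(8m_nE_n).
E_4 = 8.14×10^6 eV = 1.302×10^-12 J, so L = 4·6.63×10^-34/√(8·1.67×10^-27·1.302×10^-12) = 2.01×10^-14 m = 20.1 fm.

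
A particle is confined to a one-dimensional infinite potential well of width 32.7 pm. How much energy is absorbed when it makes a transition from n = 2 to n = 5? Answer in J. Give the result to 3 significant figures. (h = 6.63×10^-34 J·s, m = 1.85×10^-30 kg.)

|ΔE| = 5.83×10^-16 J

E_1 = h²/(8mL²) = 2.778×10^-17 J.
|ΔE| = |2² − 5²|·E_1 = 21·2.778×10^-17 J = 5.83×10^-16 J.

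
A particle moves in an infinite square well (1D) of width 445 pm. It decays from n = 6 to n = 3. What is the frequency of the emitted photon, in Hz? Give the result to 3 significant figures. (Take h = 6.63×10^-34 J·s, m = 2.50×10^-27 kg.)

f = 4.52×10^12 Hz

E_1 = h²/(8mL²) = 1.110×10^-22 J and ΔE = (6² − 3²)E_1 = 2.997×10^-21 J.
f = ΔE/h = 2.997×10^-21/6.63×10^-34 = 4.52×10^12 Hz.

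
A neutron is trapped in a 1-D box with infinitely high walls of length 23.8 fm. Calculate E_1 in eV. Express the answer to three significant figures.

E_1 = 3.61×10^5 eV

For an infinite well E_n = n²h²/(8m_nL²), so E_1 = h²/(8m_nL²) = (6.626×10^-34)²/(8·1.675×10^-27·(2.38×10^-14 m)²) = 5.784×10^-14 J.
Converting, E_1 = 5.784×10^-14 J / (1.602×10^-19 J/eV) = 3.61×10^5 eV.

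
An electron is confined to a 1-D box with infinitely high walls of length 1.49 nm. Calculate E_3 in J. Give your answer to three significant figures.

E_3 = 2.44×10^-19 J

For an infinite well E_n = n²h²/(8m_eL²), so E_1 = h²/(8m_eL²) = (6.626×10^-34)²/(8·9.109×10^-31·(1.49×10^-9 m)²) = 2.714×10^-20 J.
Then E_3 = 3²·E_1 = 9·2.714×10^-20 J = 2.44×10^-19 J.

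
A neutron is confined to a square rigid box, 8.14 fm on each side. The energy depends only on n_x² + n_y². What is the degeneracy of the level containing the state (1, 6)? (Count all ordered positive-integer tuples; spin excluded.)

degeneracy = 2

The level has n_x² + n_y² = 37. The ordered positive-integer solutions are (1, 6), (6, 1).
That gives 2 states.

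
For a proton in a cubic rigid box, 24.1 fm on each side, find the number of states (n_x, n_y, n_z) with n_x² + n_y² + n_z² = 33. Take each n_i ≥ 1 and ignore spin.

degeneracy = 6

The level has n_x² + n_y² + n_z² = 33. The ordered positive-integer solutions are (1, 4, 4), (2, 2, 5), (2, 5, 2), (4, 1, 4), (4, 4, 1), (5, 2, 2).
That gives 6 states.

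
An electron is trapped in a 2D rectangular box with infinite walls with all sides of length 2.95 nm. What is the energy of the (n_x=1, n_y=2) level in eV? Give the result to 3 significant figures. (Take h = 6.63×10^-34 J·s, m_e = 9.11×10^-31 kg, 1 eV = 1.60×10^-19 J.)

E = 0.217 eV

For a 2D rectangular well E = (h²/8m_e)·Σ n_i²/L_i² = (6.63×10^-34)²/(8·9.11×10^-31) · [1²/(2.95 nm)² + 2²/(2.95 nm)²].
Evaluating gives E = 3.465×10^-20 J = 0.217 eV.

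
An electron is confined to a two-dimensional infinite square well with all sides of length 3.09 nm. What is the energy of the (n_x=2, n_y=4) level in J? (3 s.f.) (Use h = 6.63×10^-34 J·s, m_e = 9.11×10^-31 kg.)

For a 2D rectangular well E = (h²/8m_e)·Σ n_i²/L_i² = (6.63×10^-34)²/(8·9.11×10^-31) · [2²/(3.09 nm)² + 4²/(3.09 nm)²].
Evaluating gives E = 1.26×10^-19 J.

E = 1.26×10^-19 J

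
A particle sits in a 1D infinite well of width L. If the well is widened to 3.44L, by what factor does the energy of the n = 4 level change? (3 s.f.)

0.0845

E_n ∝ 1/L², so the energy scales by 1/3.44² = 0.0845.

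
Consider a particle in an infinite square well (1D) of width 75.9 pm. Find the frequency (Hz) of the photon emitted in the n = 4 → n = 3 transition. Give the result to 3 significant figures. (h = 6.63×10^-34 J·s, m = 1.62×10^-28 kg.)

E_1 = h²/(8mL²) = 5.888×10^-20 J and ΔE = (4² − 3²)E_1 = 4.122×10^-19 J.
f = ΔE/h = 4.122×10^-19/6.63×10^-34 = 6.22×10^14 Hz.

f = 6.22×10^14 Hz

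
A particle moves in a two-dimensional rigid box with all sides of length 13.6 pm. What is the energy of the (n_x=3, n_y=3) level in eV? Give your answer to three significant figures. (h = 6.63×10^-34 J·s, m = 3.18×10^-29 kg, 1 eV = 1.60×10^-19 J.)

For a 2D rectangular well E = (h²/8m)·Σ n_i²/L_i² = (6.63×10^-34)²/(8·3.18×10^-29) · [3²/(13.6 pm)² + 3²/(13.6 pm)²].
Evaluating gives E = 1.682×10^-16 J = 1.05×10^3 eV.

E = 1.05×10^3 eV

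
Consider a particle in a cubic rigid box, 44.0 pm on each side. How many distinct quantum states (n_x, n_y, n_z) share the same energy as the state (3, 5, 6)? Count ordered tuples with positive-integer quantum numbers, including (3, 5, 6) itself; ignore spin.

The level has n_x² + n_y² + n_z² = 70. The ordered positive-integer solutions are (3, 5, 6), (3, 6, 5), (5, 3, 6), (5, 6, 3), (6, 3, 5), (6, 5, 3).
That gives 6 states.

degeneracy = 6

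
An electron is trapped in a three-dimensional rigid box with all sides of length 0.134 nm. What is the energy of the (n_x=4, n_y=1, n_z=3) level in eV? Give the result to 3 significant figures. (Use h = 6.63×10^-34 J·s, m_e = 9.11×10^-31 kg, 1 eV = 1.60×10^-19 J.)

E = 546 eV

For a 3D rectangular well E = (h²/8m_e)·Σ n_i²/L_i² = (6.63×10^-34)²/(8·9.11×10^-31) · [4²/(0.134 nm)² + 1²/(0.134 nm)² + 3²/(0.134 nm)²].
Evaluating gives E = 8.733×10^-17 J = 546 eV.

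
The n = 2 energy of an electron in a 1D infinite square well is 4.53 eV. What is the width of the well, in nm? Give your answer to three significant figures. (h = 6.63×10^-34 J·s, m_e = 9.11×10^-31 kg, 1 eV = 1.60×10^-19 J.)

From E_n = n²h²/(8m_eL²), L = n·h/√(8m_eE_n).
E_2 = 4.53 eV = 7.248×10^-19 J, so L = 2·6.63×10^-34/√(8·9.11×10^-31·7.248×10^-19) = 5.77×10^-10 m = 0.577 nm.

L = 0.577 nm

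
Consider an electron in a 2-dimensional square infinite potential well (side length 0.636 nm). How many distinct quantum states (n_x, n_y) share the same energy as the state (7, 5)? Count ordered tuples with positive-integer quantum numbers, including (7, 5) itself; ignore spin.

degeneracy = 2

The level has n_x² + n_y² = 74. The ordered positive-integer solutions are (5, 7), (7, 5).
That gives 2 states.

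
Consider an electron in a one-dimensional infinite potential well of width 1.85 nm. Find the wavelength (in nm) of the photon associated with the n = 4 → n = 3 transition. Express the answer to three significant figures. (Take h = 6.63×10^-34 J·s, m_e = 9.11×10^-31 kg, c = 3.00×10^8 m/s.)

E_1 = h²/(8m_eL²) = 1.762×10^-20 J, so ΔE = (4² − 3²)E_1 = 1.233×10^-19 J.
λ = hc/ΔE = (6.63×10^-34·3.00×10^8)/1.233×10^-19 = 1.61×10^-6 m = 1.61×10^3 nm.

λ = 1.61×10^3 nm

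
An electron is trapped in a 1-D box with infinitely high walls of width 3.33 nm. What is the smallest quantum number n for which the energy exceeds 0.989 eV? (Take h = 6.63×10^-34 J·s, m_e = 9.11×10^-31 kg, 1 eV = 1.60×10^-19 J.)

n = 6

E_1 = h²/(8m_eL²) = 5.439×10^-21 J = 0.03399 eV.
Need n² > 0.989/0.03399 = 29.10, i.e. n > 5.394.
The smallest integer satisfying this is n = 6.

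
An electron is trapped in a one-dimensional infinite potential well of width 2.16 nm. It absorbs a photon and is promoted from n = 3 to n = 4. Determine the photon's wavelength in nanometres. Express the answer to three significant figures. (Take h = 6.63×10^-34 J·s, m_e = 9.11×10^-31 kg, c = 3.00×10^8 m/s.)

E_1 = h²/(8m_eL²) = 1.293×10^-20 J, so ΔE = (4² − 3²)E_1 = 9.051×10^-20 J.
λ = hc/ΔE = (6.63×10^-34·3.00×10^8)/9.051×10^-20 = 2.20×10^-6 m = 2.20×10^3 nm.

λ = 2.20×10^3 nm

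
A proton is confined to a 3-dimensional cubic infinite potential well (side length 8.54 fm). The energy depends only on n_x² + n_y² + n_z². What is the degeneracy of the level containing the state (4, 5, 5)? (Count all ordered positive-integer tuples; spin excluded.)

The level has n_x² + n_y² + n_z² = 66. The ordered positive-integer solutions are (1, 1, 8), (1, 4, 7), (1, 7, 4), (1, 8, 1), (4, 1, 7), (4, 5, 5), (4, 7, 1), (5, 4, 5), (5, 5, 4), (7, 1, 4), (7, 4, 1), (8, 1, 1).
That gives 12 states.

degeneracy = 12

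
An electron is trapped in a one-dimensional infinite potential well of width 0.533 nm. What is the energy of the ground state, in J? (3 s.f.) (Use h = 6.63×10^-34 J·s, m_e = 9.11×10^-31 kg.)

E_1 = 2.12×10^-19 J

For an infinite well E_n = n²h²/(8m_eL²), so E_1 = h²/(8m_eL²) = (6.63×10^-34)²/(8·9.11×10^-31·(5.33×10^-10 m)²) = 2.123×10^-19 J.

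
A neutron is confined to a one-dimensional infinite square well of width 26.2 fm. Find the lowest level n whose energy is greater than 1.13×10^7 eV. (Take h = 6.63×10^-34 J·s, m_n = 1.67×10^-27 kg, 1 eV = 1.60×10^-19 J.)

n = 7

E_1 = h²/(8m_nL²) = 4.793×10^-14 J = 2.996×10^5 eV.
Need n² > 1.13×10^7/2.996×10^5 = 37.72, i.e. n > 6.142.
The smallest integer satisfying this is n = 7.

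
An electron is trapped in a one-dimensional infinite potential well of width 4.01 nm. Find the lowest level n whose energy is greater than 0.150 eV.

E_1 = h²/(8m_eL²) = 3.747×10^-21 J = 0.02339 eV.
Need n² > 0.150/0.02339 = 6.413, i.e. n > 2.532.
The smallest integer satisfying this is n = 3.

n = 3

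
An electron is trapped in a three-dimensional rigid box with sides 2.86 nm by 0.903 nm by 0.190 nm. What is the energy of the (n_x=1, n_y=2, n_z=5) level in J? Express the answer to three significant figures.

For a 3D rectangular well E = (h²/8m_e)·Σ n_i²/L_i² = (6.626×10^-34)²/(8·9.109×10^-31) · [1²/(2.86 nm)² + 2²/(0.903 nm)² + 5²/(0.190 nm)²].
Evaluating gives E = 4.20×10^-17 J.

E = 4.20×10^-17 J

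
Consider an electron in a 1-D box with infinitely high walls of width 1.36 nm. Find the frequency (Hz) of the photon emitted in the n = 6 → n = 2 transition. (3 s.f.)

f = 1.57×10^15 Hz

E_1 = h²/(8m_eL²) = 3.257×10^-20 J and ΔE = (6² − 2²)E_1 = 1.042×10^-18 J.
f = ΔE/h = 1.042×10^-18/6.626×10^-34 = 1.57×10^15 Hz.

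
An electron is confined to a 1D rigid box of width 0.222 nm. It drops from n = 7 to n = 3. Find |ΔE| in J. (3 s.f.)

|ΔE| = 4.89×10^-17 J

E_1 = h²/(8m_eL²) = 1.222×10^-18 J.
|ΔE| = |7² − 3²|·E_1 = 40·1.222×10^-18 J = 4.89×10^-17 J.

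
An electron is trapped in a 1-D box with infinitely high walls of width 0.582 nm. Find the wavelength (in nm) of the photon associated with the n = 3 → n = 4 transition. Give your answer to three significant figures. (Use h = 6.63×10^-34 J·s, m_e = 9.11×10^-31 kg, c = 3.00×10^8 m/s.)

E_1 = h²/(8m_eL²) = 1.781×10^-19 J, so ΔE = (4² − 3²)E_1 = 1.247×10^-18 J.
λ = hc/ΔE = (6.63×10^-34·3.00×10^8)/1.247×10^-18 = 1.60×10^-7 m = 160 nm.

λ = 160 nm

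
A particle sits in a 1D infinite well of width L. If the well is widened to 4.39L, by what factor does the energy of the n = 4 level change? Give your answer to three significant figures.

E_n ∝ 1/L², so the energy scales by 1/4.39² = 0.0519.

0.0519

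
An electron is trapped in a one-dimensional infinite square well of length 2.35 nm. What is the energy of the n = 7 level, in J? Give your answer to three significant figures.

E_7 = 5.35×10^-19 J

For an infinite well E_n = n²h²/(8m_eL²), so E_1 = h²/(8m_eL²) = (6.626×10^-34)²/(8·9.109×10^-31·(2.35×10^-9 m)²) = 1.091×10^-20 J.
Then E_7 = 7²·E_1 = 49·1.091×10^-20 J = 5.35×10^-19 J.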